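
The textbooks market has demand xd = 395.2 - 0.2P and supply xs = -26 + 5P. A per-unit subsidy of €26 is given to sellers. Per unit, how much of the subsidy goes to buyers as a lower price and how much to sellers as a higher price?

Buyers gain €25 per unit; sellers gain €1 per unit

Pre-subsidy: 395.2 - 0.2P = -26 + 5P gives P* = 81, x* = 379.
With the subsidy, sellers receive Ps = Pb + 26 for each unit, where Pb is the price buyers pay.
Supply in terms of Pb becomes xs = -26 + 5(Pb + 26) = 104 + 5Pb. Setting this equal to demand: 395.2 - 0.2Pb = 104 + 5Pb, so Pb = 56.
Sellers receive Ps = 56 + 26 = 82; x' = 395.2 − 0.2·56 = 384.
Buyers' price falls by P* − Pb = 81 − 56 = 25; sellers' price rises by Ps − P* = 82 − 81 = 1.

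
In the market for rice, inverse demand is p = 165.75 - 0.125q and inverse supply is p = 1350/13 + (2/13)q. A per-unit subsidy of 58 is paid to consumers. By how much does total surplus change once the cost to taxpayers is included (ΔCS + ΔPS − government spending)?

Net change in total surplus = -6032

Pre-subsidy: 165.75 - 0.125q = 1350/13 + (2/13)q gives q* = 222 and p* = 138.
With the rebate, buyers effectively pay pb = ps − 58, where ps is the price sellers receive.
On the curves, pb = 165.75 - 0.125q and ps = 1350/13 + (2/13)q; the wedge ps − pb = 58 gives 1350/13 + (2/13)q − (165.75 - 0.125q) = 58, so q' = 430.
Then pb = 165.75 − 0.125·430 = 112 and ps = 1350/13 + (2/13)·430 = 170.
ΔCS = ½(222 + 430)(138 − 112) = 8476; ΔPS = ½(222 + 430)(170 − 138) = 10432.
Government spending = 58 × 430 = 24940.
Net change = 8476 + 10432 − 24940 = -6032. The loss equals the DWL triangle ½·58·208.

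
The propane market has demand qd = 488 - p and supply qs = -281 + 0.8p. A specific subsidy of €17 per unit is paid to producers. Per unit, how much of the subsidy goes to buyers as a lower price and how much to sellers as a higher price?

Buyers gain 68/9 per unit; sellers gain 85/9 per unit

Pre-subsidy: 488 - p = -281 + 0.8p gives p* = 3845/9, q* = 547/9.
With the subsidy, sellers receive ps = pb + 17 for each unit, where pb is the price buyers pay.
Supply in terms of pb becomes qs = -281 + 0.8(pb + 17) = -267.4 + 0.8pb. Setting this equal to demand: 488 - pb = -267.4 + 0.8pb, so pb = 1259/3.
Sellers receive ps = 1259/3 + 17 = 1310/3; q' = 488 − 1·(1259/3) = 205/3.
Buyers' price falls by p* − pb = 3845/9 − 1259/3 = 68/9; sellers' price rises by ps − p* = 1310/3 − 3845/9 = 85/9.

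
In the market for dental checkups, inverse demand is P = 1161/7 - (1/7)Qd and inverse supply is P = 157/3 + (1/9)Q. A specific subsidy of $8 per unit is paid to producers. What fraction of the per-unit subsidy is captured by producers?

Producer share = 0.4375

Pre-subsidy: 1161/7 - (1/7)Q = 157/3 + (1/9)Q gives Q* = 447 and P* = 102.
With the subsidy, sellers receive Ps = Pb + 8 for each unit, where Pb is the price buyers pay.
On the curves, Pb = 1161/7 - (1/7)Q and Ps = 157/3 + (1/9)Q; the wedge Ps − Pb = 8 gives 157/3 + (1/9)Q − (1161/7 - (1/7)Q) = 8, so Q' = 478.5.
Then Pb = 1161/7 − (1/7)·478.5 = 97.5 and Ps = 157/3 + (1/9)·478.5 = 105.5.
Buyers' price falls by P* − Pb = 102 − 97.5 = 4.5; sellers' price rises by Ps − P* = 105.5 − 102 = 3.5.
So producers capture 3.5/8 = 0.4375 of each unit of subsidy.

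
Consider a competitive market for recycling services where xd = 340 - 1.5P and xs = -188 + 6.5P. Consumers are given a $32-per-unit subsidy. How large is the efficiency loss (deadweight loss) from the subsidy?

Pre-subsidy: 340 - 1.5P = -188 + 6.5P gives P* = 66, x* = 241.
With the rebate, buyers effectively pay Pb = Ps − 32, where Ps is the price sellers receive.
Demand in terms of Ps becomes xd = 340 − 1.5(Ps − 32) = 388 - 1.5Ps. Setting this equal to supply: 388 - 1.5Ps = -188 + 6.5Ps, so Ps = 72.
Buyers pay Pb = 72 − 32 = 40; x' = -188 + 6.5·72 = 280.
The subsidy expands output by 280 − 241 = 39 past the efficient level; on those units the gap between marginal cost and willingness to pay runs from 0 up to 32.
DWL = ½ × 32 × 39 = 624.

Deadweight loss = $624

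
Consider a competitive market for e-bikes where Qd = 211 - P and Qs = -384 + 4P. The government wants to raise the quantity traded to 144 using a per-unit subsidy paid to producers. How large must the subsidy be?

At Q = 144, invert demand for the buyer price: Pb = (211 − 144)/1 = 67; invert supply for the seller price: Ps = (144 − (-384))/4 = 132.
The subsidy must fill the gap: s = Ps − Pb = 132 − 67 = 65.

Required subsidy s = 65 per unit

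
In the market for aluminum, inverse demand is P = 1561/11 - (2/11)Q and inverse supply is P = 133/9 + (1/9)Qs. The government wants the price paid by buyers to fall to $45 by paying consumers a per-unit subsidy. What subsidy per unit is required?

Required subsidy s = $29 per unit

At a buyer price of 45, quantity demanded is 780.5 − 5.5·45 = 533.
Sellers supply 533 only when they receive Ps = 133/9 + (1/9)·533 = 74.
s = Ps − Pb = 74 − 45 = 29.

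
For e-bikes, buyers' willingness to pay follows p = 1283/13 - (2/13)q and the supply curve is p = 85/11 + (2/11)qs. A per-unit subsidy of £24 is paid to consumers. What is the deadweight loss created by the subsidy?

Deadweight loss = £858

Pre-subsidy: 1283/13 - (2/13)q = 85/11 + (2/11)q gives q* = 271 and p* = 57.
With the rebate, buyers effectively pay pb = ps − 24, where ps is the price sellers receive.
On the curves, pb = 1283/13 - (2/13)q and ps = 85/11 + (2/11)q; the wedge ps − pb = 24 gives 85/11 + (2/11)q − (1283/13 - (2/13)q) = 24, so q' = 342.5.
Then pb = 1283/13 − (2/13)·342.5 = 46 and ps = 85/11 + (2/11)·342.5 = 70.
The subsidy expands output by 342.5 − 271 = 71.5 past the efficient level; on those units the gap between marginal cost and willingness to pay runs from 0 up to 24.
DWL = ½ × 24 × 71.5 = 858.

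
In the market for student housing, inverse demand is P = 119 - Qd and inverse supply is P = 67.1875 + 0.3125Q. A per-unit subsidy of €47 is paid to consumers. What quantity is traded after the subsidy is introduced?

Pre-subsidy: 119 - Q = 67.1875 + 0.3125Q gives Q* = 829/21 and P* = 1670/21.
With the rebate, buyers effectively pay Pb = Ps − 47, where Ps is the price sellers receive.
On the curves, Pb = 119 - Q and Ps = 67.1875 + 0.3125Q; the wedge Ps − Pb = 47 gives 67.1875 + 0.3125Q − (119 - Q) = 47, so Q' = 527/7.
Then Pb = 119 − 1·(527/7) = 306/7 and Ps = 67.1875 + 0.3125·(527/7) = 635/7.

Q' = 527/7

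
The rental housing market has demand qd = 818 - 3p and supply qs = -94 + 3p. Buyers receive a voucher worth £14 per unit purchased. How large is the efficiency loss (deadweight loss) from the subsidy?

Pre-subsidy: 818 - 3p = -94 + 3p gives p* = 152, q* = 362.
With the rebate, buyers effectively pay pb = ps − 14, where ps is the price sellers receive.
Demand in terms of ps becomes qd = 818 − 3(ps − 14) = 860 - 3ps. Setting this equal to supply: 860 - 3ps = -94 + 3ps, so ps = 159.
Buyers pay pb = 159 − 14 = 145; q' = -94 + 3·159 = 383.
The subsidy expands output by 383 − 362 = 21 past the efficient level; on those units the gap between marginal cost and willingness to pay runs from 0 up to 14.
DWL = ½ × 14 × 21 = 147.

Deadweight loss = £147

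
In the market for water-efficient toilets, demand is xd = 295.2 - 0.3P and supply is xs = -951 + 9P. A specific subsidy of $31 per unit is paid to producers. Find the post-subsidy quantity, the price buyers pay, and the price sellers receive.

Pre-subsidy: 295.2 - 0.3P = -951 + 9P gives P* = 134, x* = 255.
With the subsidy, sellers receive Ps = Pb + 31 for each unit, where Pb is the price buyers pay.
Supply in terms of Pb becomes xs = -951 + 9(Pb + 31) = -672 + 9Pb. Setting this equal to demand: 295.2 - 0.3Pb = -672 + 9Pb, so Pb = 104.
Sellers receive Ps = 104 + 31 = 135; x' = 295.2 − 0.3·104 = 264.

x' = 264; buyers pay $104; sellers receive $135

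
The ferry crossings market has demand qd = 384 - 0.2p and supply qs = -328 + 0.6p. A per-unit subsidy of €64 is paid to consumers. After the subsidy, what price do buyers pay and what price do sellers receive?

Pre-subsidy: 384 - 0.2p = -328 + 0.6p gives p* = 890, q* = 206.
With the rebate, buyers effectively pay pb = ps − 64, where ps is the price sellers receive.
Demand in terms of ps becomes qd = 384 − 0.2(ps − 64) = 396.8 - 0.2ps. Setting this equal to supply: 396.8 - 0.2ps = -328 + 0.6ps, so ps = 906.
Buyers pay pb = 906 − 64 = 842; q' = -328 + 0.6·906 = 215.6.

Buyers pay €842; sellers receive €906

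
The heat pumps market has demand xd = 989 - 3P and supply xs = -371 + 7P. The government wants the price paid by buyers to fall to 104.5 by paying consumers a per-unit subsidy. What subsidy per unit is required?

Required subsidy s = 45 per unit

At a buyer price of 104.5, quantity demanded is 989 − 3·104.5 = 675.5.
Sellers supply 675.5 only when they receive Ps with -371 + 7·Ps = 675.5, i.e. Ps = 149.5.
s = Ps − Pb = 149.5 − 104.5 = 45.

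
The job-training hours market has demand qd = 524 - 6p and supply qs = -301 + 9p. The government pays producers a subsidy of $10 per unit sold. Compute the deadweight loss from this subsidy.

Pre-subsidy: 524 - 6p = -301 + 9p gives p* = 55, q* = 194.
With the subsidy, sellers receive ps = pb + 10 for each unit, where pb is the price buyers pay.
Supply in terms of pb becomes qs = -301 + 9(pb + 10) = -211 + 9pb. Setting this equal to demand: 524 - 6pb = -211 + 9pb, so pb = 49.
Sellers receive ps = 49 + 10 = 59; q' = 524 − 6·49 = 230.
The subsidy expands output by 230 − 194 = 36 past the efficient level; on those units the gap between marginal cost and willingness to pay runs from 0 up to 10.
DWL = ½ × 10 × 36 = 180.

Deadweight loss = $180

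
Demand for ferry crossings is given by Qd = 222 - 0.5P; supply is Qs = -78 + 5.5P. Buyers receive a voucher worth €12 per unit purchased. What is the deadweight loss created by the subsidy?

Pre-subsidy: 222 - 0.5P = -78 + 5.5P gives P* = 50, Q* = 197.
With the rebate, buyers effectively pay Pb = Ps − 12, where Ps is the price sellers receive.
Demand in terms of Ps becomes Qd = 222 − 0.5(Ps − 12) = 228 - 0.5Ps. Setting this equal to supply: 228 - 0.5Ps = -78 + 5.5Ps, so Ps = 51.
Buyers pay Pb = 51 − 12 = 39; Q' = -78 + 5.5·51 = 202.5.
The subsidy expands output by 202.5 − 197 = 5.5 past the efficient level; on those units the gap between marginal cost and willingness to pay runs from 0 up to 12.
DWL = ½ × 12 × 5.5 = 33.

Deadweight loss = €33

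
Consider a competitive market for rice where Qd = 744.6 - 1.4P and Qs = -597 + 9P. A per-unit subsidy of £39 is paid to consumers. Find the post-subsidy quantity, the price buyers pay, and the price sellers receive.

Q' = 611.25; buyers pay £95.25; sellers receive £134.25

Pre-subsidy: 744.6 - 1.4P = -597 + 9P gives P* = 129, Q* = 564.
With the rebate, buyers effectively pay Pb = Ps − 39, where Ps is the price sellers receive.
Demand in terms of Ps becomes Qd = 744.6 − 1.4(Ps − 39) = 799.2 - 1.4Ps. Setting this equal to supply: 799.2 - 1.4Ps = -597 + 9Ps, so Ps = 134.25.
Buyers pay Pb = 134.25 − 39 = 95.25; Q' = -597 + 9·134.25 = 611.25.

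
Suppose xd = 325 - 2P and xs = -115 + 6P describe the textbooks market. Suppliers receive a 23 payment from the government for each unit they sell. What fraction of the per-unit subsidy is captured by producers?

Pre-subsidy: 325 - 2P = -115 + 6P gives P* = 55, x* = 215.
With the subsidy, sellers receive Ps = Pb + 23 for each unit, where Pb is the price buyers pay.
Supply in terms of Pb becomes xs = -115 + 6(Pb + 23) = 23 + 6Pb. Setting this equal to demand: 325 - 2Pb = 23 + 6Pb, so Pb = 37.75.
Sellers receive Ps = 37.75 + 23 = 60.75; x' = 325 − 2·37.75 = 249.5.
Buyers' price falls by P* − Pb = 55 − 37.75 = 17.25; sellers' price rises by Ps − P* = 60.75 − 55 = 5.75.
So producers capture 5.75/23 = 0.25 of each unit of subsidy.

Producer share = 0.25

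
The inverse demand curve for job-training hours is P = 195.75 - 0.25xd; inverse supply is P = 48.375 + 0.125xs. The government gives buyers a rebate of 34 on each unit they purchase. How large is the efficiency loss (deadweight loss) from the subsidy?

Pre-subsidy: 195.75 - 0.25x = 48.375 + 0.125x gives x* = 393 and P* = 97.5.
With the rebate, buyers effectively pay Pb = Ps − 34, where Ps is the price sellers receive.
On the curves, Pb = 195.75 - 0.25x and Ps = 48.375 + 0.125x; the wedge Ps − Pb = 34 gives 48.375 + 0.125x − (195.75 - 0.25x) = 34, so x' = 1451/3.
Then Pb = 195.75 − 0.25·(1451/3) = 449/6 and Ps = 48.375 + 0.125·(1451/3) = 653/6.
The subsidy expands output by 1451/3 − 393 = 272/3 past the efficient level; on those units the gap between marginal cost and willingness to pay runs from 0 up to 34.
DWL = ½ × 34 × 272/3 = 4624/3.

Deadweight loss = 4624/3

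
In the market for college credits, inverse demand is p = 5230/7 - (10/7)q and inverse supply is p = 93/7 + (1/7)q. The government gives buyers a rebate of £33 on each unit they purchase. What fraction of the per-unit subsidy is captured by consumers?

Consumer share = 10/11

Pre-subsidy: 5230/7 - (10/7)q = 93/7 + (1/7)q gives q* = 467 and p* = 80.
With the rebate, buyers effectively pay pb = ps − 33, where ps is the price sellers receive.
On the curves, pb = 5230/7 - (10/7)q and ps = 93/7 + (1/7)q; the wedge ps − pb = 33 gives 93/7 + (1/7)q − (5230/7 - (10/7)q) = 33, so q' = 488.
Then pb = 5230/7 − (10/7)·488 = 50 and ps = 93/7 + (1/7)·488 = 83.
Buyers' price falls by p* − pb = 80 − 50 = 30; sellers' price rises by ps − p* = 83 − 80 = 3.
So consumers capture 30/33 = 10/11 of each unit of subsidy.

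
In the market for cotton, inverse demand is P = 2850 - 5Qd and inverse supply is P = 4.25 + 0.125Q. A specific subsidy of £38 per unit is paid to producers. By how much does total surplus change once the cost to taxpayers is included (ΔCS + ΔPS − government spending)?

Pre-subsidy: 2850 - 5Q = 4.25 + 0.125Q gives Q* = 22766/41 and P* = 3020/41.
With the subsidy, sellers receive Ps = Pb + 38 for each unit, where Pb is the price buyers pay.
On the curves, Pb = 2850 - 5Q and Ps = 4.25 + 0.125Q; the wedge Ps − Pb = 38 gives 4.25 + 0.125Q − (2850 - 5Q) = 38, so Q' = 23070/41.
Then Pb = 2850 − 5·(23070/41) = 1500/41 and Ps = 4.25 + 0.125·(23070/41) = 3058/41.
ΔCS = ½(22766/41 + 23070/41)(3020/41 − 1500/41) = 34835360/1681; ΔPS = ½(22766/41 + 23070/41)(3058/41 − 3020/41) = 870884/1681.
Government spending = 38 × 23070/41 = 876660/41.
Net change = 34835360/1681 + 870884/1681 − 876660/41 = -5776/41. The loss equals the DWL triangle ½·38·304/41.

Net change in total surplus = -5776/41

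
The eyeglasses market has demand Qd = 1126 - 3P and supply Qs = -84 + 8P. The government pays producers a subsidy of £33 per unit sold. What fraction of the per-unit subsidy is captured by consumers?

Consumer share = 8/11

Pre-subsidy: 1126 - 3P = -84 + 8P gives P* = 110, Q* = 796.
With the subsidy, sellers receive Ps = Pb + 33 for each unit, where Pb is the price buyers pay.
Supply in terms of Pb becomes Qs = -84 + 8(Pb + 33) = 180 + 8Pb. Setting this equal to demand: 1126 - 3Pb = 180 + 8Pb, so Pb = 86.
Sellers receive Ps = 86 + 33 = 119; Q' = 1126 − 3·86 = 868.
Buyers' price falls by P* − Pb = 110 − 86 = 24; sellers' price rises by Ps − P* = 119 − 110 = 9.
So consumers capture 24/33 = 8/11 of each unit of subsidy.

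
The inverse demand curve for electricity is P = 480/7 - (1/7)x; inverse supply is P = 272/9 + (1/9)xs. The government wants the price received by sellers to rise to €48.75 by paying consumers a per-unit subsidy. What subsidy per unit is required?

Required subsidy s = €4 per unit

At a seller price of 48.75, quantity supplied is -272 + 9·48.75 = 166.75.
Buyers absorb 166.75 only when they pay Pb = 480/7 − (1/7)·166.75 = 44.75.
s = Ps − Pb = 48.75 − 44.75 = 4.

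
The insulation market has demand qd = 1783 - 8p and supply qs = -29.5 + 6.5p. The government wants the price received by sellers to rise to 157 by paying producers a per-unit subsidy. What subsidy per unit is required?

At a seller price of 157, quantity supplied is -29.5 + 6.5·157 = 991.
Buyers absorb 991 only when they pay pb with 1783 − 8·pb = 991, i.e. pb = 99.
s = ps − pb = 157 − 99 = 58.

Required subsidy s = 58 per unit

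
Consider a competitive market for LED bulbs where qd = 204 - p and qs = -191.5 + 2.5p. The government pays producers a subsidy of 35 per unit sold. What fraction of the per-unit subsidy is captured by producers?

Pre-subsidy: 204 - p = -191.5 + 2.5p gives p* = 113, q* = 91.
With the subsidy, sellers receive ps = pb + 35 for each unit, where pb is the price buyers pay.
Supply in terms of pb becomes qs = -191.5 + 2.5(pb + 35) = -104 + 2.5pb. Setting this equal to demand: 204 - pb = -104 + 2.5pb, so pb = 88.
Sellers receive ps = 88 + 35 = 123; q' = 204 − 1·88 = 116.
Buyers' price falls by p* − pb = 113 − 88 = 25; sellers' price rises by ps − p* = 123 − 113 = 10.
So producers capture 10/35 = 2/7 of each unit of subsidy.

Producer share = 2/7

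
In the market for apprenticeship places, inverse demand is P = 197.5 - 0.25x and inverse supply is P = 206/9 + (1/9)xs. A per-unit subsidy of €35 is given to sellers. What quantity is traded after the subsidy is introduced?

x' = 7546/13

Pre-subsidy: 197.5 - 0.25x = 206/9 + (1/9)x gives x* = 6286/13 and P* = 996/13.
With the subsidy, sellers receive Ps = Pb + 35 for each unit, where Pb is the price buyers pay.
On the curves, Pb = 197.5 - 0.25x and Ps = 206/9 + (1/9)x; the wedge Ps − Pb = 35 gives 206/9 + (1/9)x − (197.5 - 0.25x) = 35, so x' = 7546/13.
Then Pb = 197.5 − 0.25·(7546/13) = 681/13 and Ps = 206/9 + (1/9)·(7546/13) = 1136/13.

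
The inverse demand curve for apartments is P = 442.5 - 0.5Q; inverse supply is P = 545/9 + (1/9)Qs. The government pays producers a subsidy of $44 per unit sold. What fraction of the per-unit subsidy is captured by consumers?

Pre-subsidy: 442.5 - 0.5Q = 545/9 + (1/9)Q gives Q* = 625 and P* = 130.
With the subsidy, sellers receive Ps = Pb + 44 for each unit, where Pb is the price buyers pay.
On the curves, Pb = 442.5 - 0.5Q and Ps = 545/9 + (1/9)Q; the wedge Ps − Pb = 44 gives 545/9 + (1/9)Q − (442.5 - 0.5Q) = 44, so Q' = 697.
Then Pb = 442.5 − 0.5·697 = 94 and Ps = 545/9 + (1/9)·697 = 138.
Buyers' price falls by P* − Pb = 130 − 94 = 36; sellers' price rises by Ps − P* = 138 − 130 = 8.
So consumers capture 36/44 = 9/11 of each unit of subsidy.

Consumer share = 9/11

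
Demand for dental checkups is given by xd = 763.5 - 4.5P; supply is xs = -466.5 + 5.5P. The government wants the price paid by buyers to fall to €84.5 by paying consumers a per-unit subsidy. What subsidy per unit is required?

Required subsidy s = €70 per unit

At a buyer price of 84.5, quantity demanded is 763.5 − 4.5·84.5 = 383.25.
Sellers supply 383.25 only when they receive Ps with -466.5 + 5.5·Ps = 383.25, i.e. Ps = 154.5.
s = Ps − Pb = 154.5 − 84.5 = 70.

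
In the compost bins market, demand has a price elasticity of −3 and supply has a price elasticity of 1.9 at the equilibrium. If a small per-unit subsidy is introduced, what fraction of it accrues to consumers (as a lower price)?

Consumer share = 19/49

For a small subsidy around the equilibrium, the benefit split depends on the relative slopes, which at a point are proportional to the elasticities.
Buyer share = εs/(εs + |εd|) = 1.9/(1.9 + 3) = 19/49; seller share = |εd|/(εs + |εd|) = 30/49.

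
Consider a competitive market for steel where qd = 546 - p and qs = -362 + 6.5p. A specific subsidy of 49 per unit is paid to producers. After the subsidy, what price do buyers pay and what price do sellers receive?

Pre-subsidy: 546 - p = -362 + 6.5p gives p* = 1816/15, q* = 6374/15.
With the subsidy, sellers receive ps = pb + 49 for each unit, where pb is the price buyers pay.
Supply in terms of pb becomes qs = -362 + 6.5(pb + 49) = -43.5 + 6.5pb. Setting this equal to demand: 546 - pb = -43.5 + 6.5pb, so pb = 78.6.
Sellers receive ps = 78.6 + 49 = 127.6; q' = 546 − 1·78.6 = 467.4.

Buyers pay 78.6; sellers receive 127.6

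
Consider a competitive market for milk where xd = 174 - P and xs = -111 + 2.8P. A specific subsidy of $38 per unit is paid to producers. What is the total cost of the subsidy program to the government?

Government cost = $4826

Pre-subsidy: 174 - P = -111 + 2.8P gives P* = 75, x* = 99.
With the subsidy, sellers receive Ps = Pb + 38 for each unit, where Pb is the price buyers pay.
Supply in terms of Pb becomes xs = -111 + 2.8(Pb + 38) = -4.6 + 2.8Pb. Setting this equal to demand: 174 - Pb = -4.6 + 2.8Pb, so Pb = 47.
Sellers receive Ps = 47 + 38 = 85; x' = 174 − 1·47 = 127.
Government outlay = subsidy × quantity = 38 × 127 = 4826.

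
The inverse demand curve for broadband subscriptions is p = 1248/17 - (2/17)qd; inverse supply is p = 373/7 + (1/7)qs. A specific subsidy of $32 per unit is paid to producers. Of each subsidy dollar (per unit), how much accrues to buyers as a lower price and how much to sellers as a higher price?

Pre-subsidy: 1248/17 - (2/17)q = 373/7 + (1/7)q gives q* = 2395/31 and p* = 1994/31.
With the subsidy, sellers receive ps = pb + 32 for each unit, where pb is the price buyers pay.
On the curves, pb = 1248/17 - (2/17)q and ps = 373/7 + (1/7)q; the wedge ps − pb = 32 gives 373/7 + (1/7)q − (1248/17 - (2/17)q) = 32, so q' = 6203/31.
Then pb = 1248/17 − (2/17)·(6203/31) = 1546/31 and ps = 373/7 + (1/7)·(6203/31) = 2538/31.
Buyers' price falls by p* − pb = 1994/31 − 1546/31 = 448/31; sellers' price rises by ps − p* = 2538/31 − 1994/31 = 544/31.

Buyers gain 448/31 per unit; sellers gain 544/31 per unit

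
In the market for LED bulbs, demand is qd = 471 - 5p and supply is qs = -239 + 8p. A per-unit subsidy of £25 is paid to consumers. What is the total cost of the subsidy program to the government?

Pre-subsidy: 471 - 5p = -239 + 8p gives p* = 710/13, q* = 2573/13.
With the rebate, buyers effectively pay pb = ps − 25, where ps is the price sellers receive.
Demand in terms of ps becomes qd = 471 − 5(ps − 25) = 596 - 5ps. Setting this equal to supply: 596 - 5ps = -239 + 8ps, so ps = 835/13.
Buyers pay pb = 835/13 − 25 = 510/13; q' = -239 + 8·(835/13) = 3573/13.
Government outlay = subsidy × quantity = 25 × 3573/13 = 89325/13.

Government cost = 89325/13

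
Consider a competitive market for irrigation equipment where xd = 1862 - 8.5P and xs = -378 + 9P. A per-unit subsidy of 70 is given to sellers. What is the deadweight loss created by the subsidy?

Pre-subsidy: 1862 - 8.5P = -378 + 9P gives P* = 128, x* = 774.
With the subsidy, sellers receive Ps = Pb + 70 for each unit, where Pb is the price buyers pay.
Supply in terms of Pb becomes xs = -378 + 9(Pb + 70) = 252 + 9Pb. Setting this equal to demand: 1862 - 8.5Pb = 252 + 9Pb, so Pb = 92.
Sellers receive Ps = 92 + 70 = 162; x' = 1862 − 8.5·92 = 1080.
The subsidy expands output by 1080 − 774 = 306 past the efficient level; on those units the gap between marginal cost and willingness to pay runs from 0 up to 70.
DWL = ½ × 70 × 306 = 10710.

Deadweight loss = 10710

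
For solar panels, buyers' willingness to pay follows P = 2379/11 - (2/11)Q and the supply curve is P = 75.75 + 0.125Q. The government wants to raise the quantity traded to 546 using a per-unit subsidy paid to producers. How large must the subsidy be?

Required subsidy s = 27 per unit

At Q = 546, from the demand curve buyers pay Pb = 2379/11 − (2/11)·546 = 117; from the supply curve sellers need Ps = 75.75 + 0.125·546 = 144.
The subsidy must fill the gap: s = Ps − Pb = 144 − 117 = 27.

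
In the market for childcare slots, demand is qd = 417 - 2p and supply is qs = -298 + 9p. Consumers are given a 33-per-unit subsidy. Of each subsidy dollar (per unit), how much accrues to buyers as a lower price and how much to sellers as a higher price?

Buyers gain 27 per unit; sellers gain 6 per unit

Pre-subsidy: 417 - 2p = -298 + 9p gives p* = 65, q* = 287.
With the rebate, buyers effectively pay pb = ps − 33, where ps is the price sellers receive.
Demand in terms of ps becomes qd = 417 − 2(ps − 33) = 483 - 2ps. Setting this equal to supply: 483 - 2ps = -298 + 9ps, so ps = 71.
Buyers pay pb = 71 − 33 = 38; q' = -298 + 9·71 = 341.
Buyers' price falls by p* − pb = 65 − 38 = 27; sellers' price rises by ps − p* = 71 − 65 = 6.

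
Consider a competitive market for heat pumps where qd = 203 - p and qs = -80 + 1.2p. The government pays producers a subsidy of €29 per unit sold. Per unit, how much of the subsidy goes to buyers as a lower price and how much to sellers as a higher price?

Pre-subsidy: 203 - p = -80 + 1.2p gives p* = 1415/11, q* = 818/11.
With the subsidy, sellers receive ps = pb + 29 for each unit, where pb is the price buyers pay.
Supply in terms of pb becomes qs = -80 + 1.2(pb + 29) = -45.2 + 1.2pb. Setting this equal to demand: 203 - pb = -45.2 + 1.2pb, so pb = 1241/11.
Sellers receive ps = 1241/11 + 29 = 1560/11; q' = 203 − 1·(1241/11) = 992/11.
Buyers' price falls by p* − pb = 1415/11 − 1241/11 = 174/11; sellers' price rises by ps − p* = 1560/11 − 1415/11 = 145/11.

Buyers gain 174/11 per unit; sellers gain 145/11 per unit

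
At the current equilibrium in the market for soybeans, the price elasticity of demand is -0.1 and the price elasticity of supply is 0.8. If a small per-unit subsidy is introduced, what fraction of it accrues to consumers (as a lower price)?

For a small subsidy around the equilibrium, the benefit split depends on the relative slopes, which at a point are proportional to the elasticities.
Buyer share = εs/(εs + |εd|) = 0.8/(0.8 + 0.1) = 8/9; seller share = |εd|/(εs + |εd|) = 1/9.

Consumer share = 8/9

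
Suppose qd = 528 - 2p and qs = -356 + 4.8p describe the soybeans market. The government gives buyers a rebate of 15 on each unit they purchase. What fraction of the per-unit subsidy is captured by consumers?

Pre-subsidy: 528 - 2p = -356 + 4.8p gives p* = 130, q* = 268.
With the rebate, buyers effectively pay pb = ps − 15, where ps is the price sellers receive.
Demand in terms of ps becomes qd = 528 − 2(ps − 15) = 558 - 2ps. Setting this equal to supply: 558 - 2ps = -356 + 4.8ps, so ps = 2285/17.
Buyers pay pb = 2285/17 − 15 = 2030/17; q' = -356 + 4.8·(2285/17) = 4916/17.
Buyers' price falls by p* − pb = 130 − 2030/17 = 180/17; sellers' price rises by ps − p* = 2285/17 − 130 = 75/17.
So consumers capture (180/17)/15 = 12/17 of each unit of subsidy.

Consumer share = 12/17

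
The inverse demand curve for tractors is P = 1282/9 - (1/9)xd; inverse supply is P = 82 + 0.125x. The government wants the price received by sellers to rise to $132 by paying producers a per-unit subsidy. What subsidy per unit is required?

Required subsidy s = $34 per unit

At a seller price of 132, quantity supplied is -656 + 8·132 = 400.
Buyers absorb 400 only when they pay Pb = 1282/9 − (1/9)·400 = 98.
s = Ps − Pb = 132 − 98 = 34.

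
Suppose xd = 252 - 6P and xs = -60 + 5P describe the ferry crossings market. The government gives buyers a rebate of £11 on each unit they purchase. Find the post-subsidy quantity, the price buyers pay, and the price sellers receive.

x' = 1230/11; buyers pay 257/11; sellers receive 378/11

Pre-subsidy: 252 - 6P = -60 + 5P gives P* = 312/11, x* = 900/11.
With the rebate, buyers effectively pay Pb = Ps − 11, where Ps is the price sellers receive.
Demand in terms of Ps becomes xd = 252 − 6(Ps − 11) = 318 - 6Ps. Setting this equal to supply: 318 - 6Ps = -60 + 5Ps, so Ps = 378/11.
Buyers pay Pb = 378/11 − 11 = 257/11; x' = -60 + 5·(378/11) = 1230/11.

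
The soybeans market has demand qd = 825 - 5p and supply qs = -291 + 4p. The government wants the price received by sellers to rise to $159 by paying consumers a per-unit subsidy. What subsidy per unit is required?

Required subsidy s = $63 per unit

At a seller price of 159, quantity supplied is -291 + 4·159 = 345.
Buyers absorb 345 only when they pay pb with 825 − 5·pb = 345, i.e. pb = 96.
s = ps − pb = 159 − 96 = 63.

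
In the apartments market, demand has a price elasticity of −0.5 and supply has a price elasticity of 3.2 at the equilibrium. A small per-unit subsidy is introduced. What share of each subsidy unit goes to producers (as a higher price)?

For a small subsidy around the equilibrium, the benefit split depends on the relative slopes, which at a point are proportional to the elasticities.
Buyer share = εs/(εs + |εd|) = 3.2/(3.2 + 0.5) = 32/37; seller share = |εd|/(εs + |εd|) = 5/37.
So producers capture 5/37 of the subsidy.

Producer share = 5/37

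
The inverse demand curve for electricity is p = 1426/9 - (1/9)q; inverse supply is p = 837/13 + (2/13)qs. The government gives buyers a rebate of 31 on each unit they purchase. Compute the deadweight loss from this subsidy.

Deadweight loss = 1813.5

Pre-subsidy: 1426/9 - (1/9)q = 837/13 + (2/13)q gives q* = 355 and p* = 119.
With the rebate, buyers effectively pay pb = ps − 31, where ps is the price sellers receive.
On the curves, pb = 1426/9 - (1/9)q and ps = 837/13 + (2/13)q; the wedge ps − pb = 31 gives 837/13 + (2/13)q − (1426/9 - (1/9)q) = 31, so q' = 472.
Then pb = 1426/9 − (1/9)·472 = 106 and ps = 837/13 + (2/13)·472 = 137.
The subsidy expands output by 472 − 355 = 117 past the efficient level; on those units the gap between marginal cost and willingness to pay runs from 0 up to 31.
DWL = ½ × 31 × 117 = 1813.5.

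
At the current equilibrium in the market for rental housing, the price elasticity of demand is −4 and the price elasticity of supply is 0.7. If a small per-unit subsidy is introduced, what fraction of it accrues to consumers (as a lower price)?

For a small subsidy around the equilibrium, the benefit split depends on the relative slopes, which at a point are proportional to the elasticities.
Buyer share = εs/(εs + |εd|) = 0.7/(0.7 + 4) = 7/47; seller share = |εd|/(εs + |εd|) = 40/47.

Consumer share = 7/47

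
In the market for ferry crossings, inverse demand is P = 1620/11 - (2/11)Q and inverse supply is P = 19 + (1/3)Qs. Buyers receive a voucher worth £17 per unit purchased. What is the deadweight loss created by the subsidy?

Deadweight loss = £280.5

Pre-subsidy: 1620/11 - (2/11)Q = 19 + (1/3)Q gives Q* = 249 and P* = 102.
With the rebate, buyers effectively pay Pb = Ps − 17, where Ps is the price sellers receive.
On the curves, Pb = 1620/11 - (2/11)Q and Ps = 19 + (1/3)Q; the wedge Ps − Pb = 17 gives 19 + (1/3)Q − (1620/11 - (2/11)Q) = 17, so Q' = 282.
Then Pb = 1620/11 − (2/11)·282 = 96 and Ps = 19 + (1/3)·282 = 113.
The subsidy expands output by 282 − 249 = 33 past the efficient level; on those units the gap between marginal cost and willingness to pay runs from 0 up to 17.
DWL = ½ × 17 × 33 = 280.5.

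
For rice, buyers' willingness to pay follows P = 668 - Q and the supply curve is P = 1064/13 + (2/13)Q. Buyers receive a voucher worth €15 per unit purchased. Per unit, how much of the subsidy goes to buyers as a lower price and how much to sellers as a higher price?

Pre-subsidy: 668 - Q = 1064/13 + (2/13)Q gives Q* = 508 and P* = 160.
With the rebate, buyers effectively pay Pb = Ps − 15, where Ps is the price sellers receive.
On the curves, Pb = 668 - Q and Ps = 1064/13 + (2/13)Q; the wedge Ps − Pb = 15 gives 1064/13 + (2/13)Q − (668 - Q) = 15, so Q' = 521.
Then Pb = 668 − 1·521 = 147 and Ps = 1064/13 + (2/13)·521 = 162.
Buyers' price falls by P* − Pb = 160 − 147 = 13; sellers' price rises by Ps − P* = 162 − 160 = 2.

Buyers gain €13 per unit; sellers gain €2 per unit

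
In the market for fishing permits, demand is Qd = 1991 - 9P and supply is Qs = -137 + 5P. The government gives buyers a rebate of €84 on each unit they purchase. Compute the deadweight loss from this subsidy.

Deadweight loss = €11340

Pre-subsidy: 1991 - 9P = -137 + 5P gives P* = 152, Q* = 623.
With the rebate, buyers effectively pay Pb = Ps − 84, where Ps is the price sellers receive.
Demand in terms of Ps becomes Qd = 1991 − 9(Ps − 84) = 2747 - 9Ps. Setting this equal to supply: 2747 - 9Ps = -137 + 5Ps, so Ps = 206.
Buyers pay Pb = 206 − 84 = 122; Q' = -137 + 5·206 = 893.
The subsidy expands output by 893 − 623 = 270 past the efficient level; on those units the gap between marginal cost and willingness to pay runs from 0 up to 84.
DWL = ½ × 84 × 270 = 11340.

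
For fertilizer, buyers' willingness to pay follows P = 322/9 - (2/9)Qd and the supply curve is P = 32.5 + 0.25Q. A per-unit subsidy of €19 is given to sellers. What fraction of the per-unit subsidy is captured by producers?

Pre-subsidy: 322/9 - (2/9)Q = 32.5 + 0.25Q gives Q* = 118/17 and P* = 582/17.
With the subsidy, sellers receive Ps = Pb + 19 for each unit, where Pb is the price buyers pay.
On the curves, Pb = 322/9 - (2/9)Q and Ps = 32.5 + 0.25Q; the wedge Ps − Pb = 19 gives 32.5 + 0.25Q − (322/9 - (2/9)Q) = 19, so Q' = 802/17.
Then Pb = 322/9 − (2/9)·(802/17) = 430/17 and Ps = 32.5 + 0.25·(802/17) = 753/17.
Buyers' price falls by P* − Pb = 582/17 − 430/17 = 152/17; sellers' price rises by Ps − P* = 753/17 − 582/17 = 171/17.
So producers capture (171/17)/19 = 9/17 of each unit of subsidy.

Producer share = 9/17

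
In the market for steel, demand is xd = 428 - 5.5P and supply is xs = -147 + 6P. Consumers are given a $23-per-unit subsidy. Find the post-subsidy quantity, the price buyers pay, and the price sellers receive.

x' = 219; buyers pay $38; sellers receive $61

Pre-subsidy: 428 - 5.5P = -147 + 6P gives P* = 50, x* = 153.
With the rebate, buyers effectively pay Pb = Ps − 23, where Ps is the price sellers receive.
Demand in terms of Ps becomes xd = 428 − 5.5(Ps − 23) = 554.5 - 5.5Ps. Setting this equal to supply: 554.5 - 5.5Ps = -147 + 6Ps, so Ps = 61.
Buyers pay Pb = 61 − 23 = 38; x' = -147 + 6·61 = 219.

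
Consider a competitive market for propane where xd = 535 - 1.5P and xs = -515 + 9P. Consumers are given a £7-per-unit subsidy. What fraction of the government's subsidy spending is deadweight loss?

DWL / government spending = 9/788

Pre-subsidy: 535 - 1.5P = -515 + 9P gives P* = 100, x* = 385.
With the rebate, buyers effectively pay Pb = Ps − 7, where Ps is the price sellers receive.
Demand in terms of Ps becomes xd = 535 − 1.5(Ps − 7) = 545.5 - 1.5Ps. Setting this equal to supply: 545.5 - 1.5Ps = -515 + 9Ps, so Ps = 101.
Buyers pay Pb = 101 − 7 = 94; x' = -515 + 9·101 = 394.
ΔCS = ½(385 + 394)(100 − 94) = 2337; ΔPS = ½(385 + 394)(101 − 100) = 389.5.
Government spending = 7 × 394 = 2758.
DWL = ½ × 7 × (394 − 385) = 31.5; fraction = 31.5 / 2758 = 9/788.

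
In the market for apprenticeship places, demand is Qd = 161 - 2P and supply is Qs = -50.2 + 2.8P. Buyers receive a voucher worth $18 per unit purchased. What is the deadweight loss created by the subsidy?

Pre-subsidy: 161 - 2P = -50.2 + 2.8P gives P* = 44, Q* = 73.
With the rebate, buyers effectively pay Pb = Ps − 18, where Ps is the price sellers receive.
Demand in terms of Ps becomes Qd = 161 − 2(Ps − 18) = 197 - 2Ps. Setting this equal to supply: 197 - 2Ps = -50.2 + 2.8Ps, so Ps = 51.5.
Buyers pay Pb = 51.5 − 18 = 33.5; Q' = -50.2 + 2.8·51.5 = 94.
The subsidy expands output by 94 − 73 = 21 past the efficient level; on those units the gap between marginal cost and willingness to pay runs from 0 up to 18.
DWL = ½ × 18 × 21 = 189.

Deadweight loss = $189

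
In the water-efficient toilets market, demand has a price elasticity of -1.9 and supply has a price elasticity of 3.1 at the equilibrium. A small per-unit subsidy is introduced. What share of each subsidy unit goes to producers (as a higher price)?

For a small subsidy around the equilibrium, the benefit split depends on the relative slopes, which at a point are proportional to the elasticities.
Buyer share = εs/(εs + |εd|) = 3.1/(3.1 + 1.9) = 0.62; seller share = |εd|/(εs + |εd|) = 0.38.
So producers capture 0.38 of the subsidy.

Producer share = 0.38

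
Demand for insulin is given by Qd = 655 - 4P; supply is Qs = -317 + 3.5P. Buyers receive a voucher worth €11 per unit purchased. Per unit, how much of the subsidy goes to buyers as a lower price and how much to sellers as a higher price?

Pre-subsidy: 655 - 4P = -317 + 3.5P gives P* = 129.6, Q* = 136.6.
With the rebate, buyers effectively pay Pb = Ps − 11, where Ps is the price sellers receive.
Demand in terms of Ps becomes Qd = 655 − 4(Ps − 11) = 699 - 4Ps. Setting this equal to supply: 699 - 4Ps = -317 + 3.5Ps, so Ps = 2032/15.
Buyers pay Pb = 2032/15 − 11 = 1867/15; Q' = -317 + 3.5·(2032/15) = 2357/15.
Buyers' price falls by P* − Pb = 129.6 − 1867/15 = 77/15; sellers' price rises by Ps − P* = 2032/15 − 129.6 = 88/15.

Buyers gain 77/15 per unit; sellers gain 88/15 per unit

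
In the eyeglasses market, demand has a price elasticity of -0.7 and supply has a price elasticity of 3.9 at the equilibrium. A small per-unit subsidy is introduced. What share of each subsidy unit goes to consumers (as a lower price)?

Consumer share = 39/46

For a small subsidy around the equilibrium, the benefit split depends on the relative slopes, which at a point are proportional to the elasticities.
Buyer share = εs/(εs + |εd|) = 3.9/(3.9 + 0.7) = 39/46; seller share = |εd|/(εs + |εd|) = 7/46.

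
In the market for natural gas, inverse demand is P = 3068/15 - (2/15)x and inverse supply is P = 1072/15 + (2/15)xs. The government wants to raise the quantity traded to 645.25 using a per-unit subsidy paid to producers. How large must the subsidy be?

Required subsidy s = 39 per unit

At x = 645.25, from the demand curve buyers pay Pb = 3068/15 − (2/15)·645.25 = 118.5; from the supply curve sellers need Ps = 1072/15 + (2/15)·645.25 = 157.5.
The subsidy must fill the gap: s = Ps − Pb = 157.5 − 118.5 = 39.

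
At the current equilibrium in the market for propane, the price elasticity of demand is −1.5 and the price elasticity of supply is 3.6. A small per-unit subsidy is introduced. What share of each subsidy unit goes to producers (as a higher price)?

Producer share = 5/17

For a small subsidy around the equilibrium, the benefit split depends on the relative slopes, which at a point are proportional to the elasticities.
Buyer share = εs/(εs + |εd|) = 3.6/(3.6 + 1.5) = 12/17; seller share = |εd|/(εs + |εd|) = 5/17.
So producers capture 5/17 of the subsidy.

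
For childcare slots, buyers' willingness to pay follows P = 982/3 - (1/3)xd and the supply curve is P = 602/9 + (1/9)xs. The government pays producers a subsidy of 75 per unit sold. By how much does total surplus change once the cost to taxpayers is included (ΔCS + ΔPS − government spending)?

Pre-subsidy: 982/3 - (1/3)x = 602/9 + (1/9)x gives x* = 586 and P* = 132.
With the subsidy, sellers receive Ps = Pb + 75 for each unit, where Pb is the price buyers pay.
On the curves, Pb = 982/3 - (1/3)x and Ps = 602/9 + (1/9)x; the wedge Ps − Pb = 75 gives 602/9 + (1/9)x − (982/3 - (1/3)x) = 75, so x' = 754.75.
Then Pb = 982/3 − (1/3)·754.75 = 75.75 and Ps = 602/9 + (1/9)·754.75 = 150.75.
ΔCS = ½(586 + 754.75)(132 − 75.75) = 37708.59375; ΔPS = ½(586 + 754.75)(150.75 − 132) = 12569.53125.
Government spending = 75 × 754.75 = 56606.25.
Net change = 37708.59375 + 12569.53125 − 56606.25 = -6328.125. The loss equals the DWL triangle ½·75·168.75.

Net change in total surplus = -6328.125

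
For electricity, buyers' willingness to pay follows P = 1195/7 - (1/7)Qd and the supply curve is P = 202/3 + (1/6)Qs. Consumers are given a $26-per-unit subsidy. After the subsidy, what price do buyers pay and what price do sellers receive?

Buyers pay $111; sellers receive $137

Pre-subsidy: 1195/7 - (1/7)Q = 202/3 + (1/6)Q gives Q* = 334 and P* = 123.
With the rebate, buyers effectively pay Pb = Ps − 26, where Ps is the price sellers receive.
On the curves, Pb = 1195/7 - (1/7)Q and Ps = 202/3 + (1/6)Q; the wedge Ps − Pb = 26 gives 202/3 + (1/6)Q − (1195/7 - (1/7)Q) = 26, so Q' = 418.
Then Pb = 1195/7 − (1/7)·418 = 111 and Ps = 202/3 + (1/6)·418 = 137.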